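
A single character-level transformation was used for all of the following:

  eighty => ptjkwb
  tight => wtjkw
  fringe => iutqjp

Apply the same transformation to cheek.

The shift depends on letter class: consonant g→j is +3, but vowel e→p is +11. The rule splits by letter class: vowels +11, consonants +3.
On cheek: c(cons)+3=f, h(cons)+3=k, e(vowel)+11=p, e(vowel)+11=p, k(cons)+3=n.

fkppn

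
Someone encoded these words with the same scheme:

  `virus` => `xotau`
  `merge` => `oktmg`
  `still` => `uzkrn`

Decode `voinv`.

Shifts by position in virus: pos 0: v→x (+2), pos 1: i→o (+6), pos 2: r→t (+2), pos 3: u→a (+6) — repeating every 2. It's a Vigenère-style cipher with numeric key [2,6]: position i shifts by key[i mod 2].
Undoing it on voinv: v−2=t, o−6=i, i−2=g, n−6=h, v−2=t.

tight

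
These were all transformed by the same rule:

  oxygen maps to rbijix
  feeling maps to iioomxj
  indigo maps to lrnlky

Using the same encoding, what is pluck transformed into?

Shifts by position in oxygen: pos 0: o→r (+3), pos 1: x→b (+4), pos 2: y→i (+10), pos 3: g→j (+3), pos 4: e→i (+4), pos 5: n→x (+10) — repeating every 3. The shifts repeat in a cycle of length 3: positions 0,1,… shift by +3, +4, +10, then the pattern repeats.
On pluck: p+3=s, l+4=p, u+10=e, c+3=f, k+4=o.

spefo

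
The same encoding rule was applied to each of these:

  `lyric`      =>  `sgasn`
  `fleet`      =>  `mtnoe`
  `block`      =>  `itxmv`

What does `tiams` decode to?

march

In lyric: l→s is +7, y→g is +8, r→a is +9, i→s is +10 — the shift increases by 1 each position. The shift increases by 1 at each position, starting from +7: 7, 8, 9, ….
Decoding tiams: t−7=m, i−8=a, a−9=r, m−10=c, s−11=h.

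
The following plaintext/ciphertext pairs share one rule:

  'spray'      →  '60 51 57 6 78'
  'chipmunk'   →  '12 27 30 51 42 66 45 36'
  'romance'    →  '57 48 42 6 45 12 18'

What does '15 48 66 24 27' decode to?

dough

s(#19)→60 and p(#16)→51: differences scale by 3, so n = 3·pos + 3. Each letter becomes 3×(its alphabet position, a=1..z=26) + 3.
Undoing it on 15 48 66 24 27: 15→(15−3)÷3=4=d, 48→(48−3)÷3=15=o, 66→(66−3)÷3=21=u, 24→(24−3)÷3=7=g, 27→(27−3)÷3=8=h.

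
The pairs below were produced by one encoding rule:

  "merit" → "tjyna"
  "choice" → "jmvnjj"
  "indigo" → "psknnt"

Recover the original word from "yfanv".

The shifts repeat in a cycle of length 2: positions 0,1,… shift by +7, +5, then the pattern repeats.
Undoing it on yfanv: y−7=r, f−5=a, a−7=t, n−5=i, v−7=o.

ratio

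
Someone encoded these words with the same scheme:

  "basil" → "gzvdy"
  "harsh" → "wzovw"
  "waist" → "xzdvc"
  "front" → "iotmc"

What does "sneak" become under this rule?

b(1)→g(6) and a(0)→z(25) fit y≡7x+25 (mod 26); the inverse of 7 mod 26 is 15. Treating letters as 0–25, the rule is x ↦ 7x + 25 (mod 26).
On sneak: s(18)→7·18+25≡21=v; n(13)→7·13+25≡12=m; e(4)→7·4+25≡1=b; a(0)→7·0+25≡25=z; k(10)→7·10+25≡17=r (all mod 26).

vmbzr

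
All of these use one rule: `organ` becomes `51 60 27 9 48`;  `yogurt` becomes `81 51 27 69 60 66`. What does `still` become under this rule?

63 66 33 42 42

o(#15)→51 and r(#18)→60: differences scale by 3, so n = 3·pos + 6. The formula is n = 3×(alphabet index, a=1) + 6.
On still: s=19→63, t=20→66, i=9→33, l=12→42, l=12→42.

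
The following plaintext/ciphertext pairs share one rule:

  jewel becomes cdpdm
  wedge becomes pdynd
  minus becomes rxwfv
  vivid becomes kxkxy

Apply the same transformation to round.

qbfwy

Treating letters as 0–25, the rule is x ↦ 5x + 9 (mod 26).
For round: r(17)→5·17+9≡16=q; o(14)→5·14+9≡1=b; u(20)→5·20+9≡5=f; n(13)→5·13+9≡22=w; d(3)→5·3+9≡24=y (all mod 26).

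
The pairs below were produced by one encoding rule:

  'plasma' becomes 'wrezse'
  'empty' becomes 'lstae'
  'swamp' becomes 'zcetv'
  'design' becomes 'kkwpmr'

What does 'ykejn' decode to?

reach

Shifts by position in plasma: pos 0: p→w (+7), pos 1: l→r (+6), pos 2: a→e (+4), pos 3: s→z (+7), pos 4: m→s (+6), pos 5: a→e (+4) — repeating every 3. A repeating key of period 3 is used — shifts +7, +6, +4 over and over.
Reversing it on ykejn: y−7=r, k−6=e, e−4=a, j−7=c, n−6=h.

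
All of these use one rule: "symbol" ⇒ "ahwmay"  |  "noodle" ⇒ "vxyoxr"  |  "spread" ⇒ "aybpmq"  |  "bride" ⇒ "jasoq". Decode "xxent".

pouch

In symbol: s→a is +8, y→h is +9, m→w is +10, b→m is +11 — the shift increases by 1 each position. The shift increases by 1 at each position, starting from +8: 8, 9, 10, ….
Undoing it on xxent: x−8=p, x−9=o, e−10=u, n−11=c, t−12=h.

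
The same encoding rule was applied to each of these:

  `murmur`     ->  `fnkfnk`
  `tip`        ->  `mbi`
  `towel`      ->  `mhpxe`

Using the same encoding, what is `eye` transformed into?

Compare letters: m→f is +19, u→n is +19, r→k is +19 — a constant shift. Each letter is shifted forward by 19 in the alphabet (a Caesar shift of +19).
Applying it to eye: e+19=x, y+19=r, e+19=x.

xrx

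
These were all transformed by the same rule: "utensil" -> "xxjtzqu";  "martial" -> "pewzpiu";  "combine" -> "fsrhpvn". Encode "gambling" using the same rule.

jerhsqwq

Each letter shifts forward by (position + 3), i.e. 3, 4, 5, … — the shift grows by one for each successive letter.
Applying it to gambling: g+3=j, a+4=e, m+5=r, b+6=h, l+7=s, i+8=q, n+9=w, g+10=q.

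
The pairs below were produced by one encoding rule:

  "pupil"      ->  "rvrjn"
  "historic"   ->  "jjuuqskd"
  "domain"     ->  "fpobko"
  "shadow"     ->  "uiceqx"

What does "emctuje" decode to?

classic

Shifts by position in pupil: pos 0: p→r (+2), pos 1: u→v (+1), pos 2: p→r (+2), pos 3: i→j (+1) — repeating every 2. It's a Vigenère-style cipher with numeric key [2,1]: position i shifts by key[i mod 2].
Undoing it on emctuje: e−2=c, m−1=l, c−2=a, t−1=s, u−2=s, j−1=i, e−2=c.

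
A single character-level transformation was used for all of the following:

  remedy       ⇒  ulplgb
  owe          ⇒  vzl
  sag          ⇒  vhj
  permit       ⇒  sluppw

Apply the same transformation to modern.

The shift depends on letter class: consonant r→u is +3, but vowel e→l is +7. Two shifts are in play — +7 for a/e/i/o/u, +3 for every other letter.
On modern: m(cons)+3=p, o(vowel)+7=v, d(cons)+3=g, e(vowel)+7=l, r(cons)+3=u, n(cons)+3=q.

pvgluq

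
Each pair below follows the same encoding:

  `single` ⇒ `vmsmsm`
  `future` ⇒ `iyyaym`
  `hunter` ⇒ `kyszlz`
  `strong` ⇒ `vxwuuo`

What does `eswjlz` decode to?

border

Letter i (0-indexed) is shifted by i+3, so successive shifts are 3, 4, 5, ….
Reversing it on eswjlz: e−3=b, s−4=o, w−5=r, j−6=d, l−7=e, z−8=r.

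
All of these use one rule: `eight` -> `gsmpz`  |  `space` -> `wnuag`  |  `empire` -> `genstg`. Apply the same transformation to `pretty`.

ntgzzo

e(4)→g(6) and i(8)→s(18) fit y≡3x+20 (mod 26); the inverse of 3 mod 26 is 9. Treating letters as 0–25, the rule is x ↦ 3x + 20 (mod 26).
Applying it to pretty: p(15)→3·15+20≡13=n; r(17)→3·17+20≡19=t; e(4)→3·4+20≡6=g; t(19)→3·19+20≡25=z; t(19)→3·19+20≡25=z; y(24)→3·24+20≡14=o (all mod 26).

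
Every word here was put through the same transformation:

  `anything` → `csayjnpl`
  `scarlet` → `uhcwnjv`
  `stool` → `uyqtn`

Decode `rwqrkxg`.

promise

Shifts by position in anything: pos 0: a→c (+2), pos 1: n→s (+5), pos 2: y→a (+2), pos 3: t→y (+5) — repeating every 2. A repeating key of period 2 is used — shifts +2, +5 over and over.
Reversing it on rwqrkxg: r−2=p, w−5=r, q−2=o, r−5=m, k−2=i, x−5=s, g−2=e.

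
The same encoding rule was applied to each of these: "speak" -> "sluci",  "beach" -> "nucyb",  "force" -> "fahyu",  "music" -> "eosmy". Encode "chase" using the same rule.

s(18)→s(18) and p(15)→l(11) fit y≡11x+2 (mod 26); the inverse of 11 mod 26 is 19. This is an affine cipher: with a=0,…,z=25, each position x becomes (11x+2) mod 26.
For chase: c(2)→11·2+2≡24=y; h(7)→11·7+2≡1=b; a(0)→11·0+2≡2=c; s(18)→11·18+2≡18=s; e(4)→11·4+2≡20=u (all mod 26).

ybcsu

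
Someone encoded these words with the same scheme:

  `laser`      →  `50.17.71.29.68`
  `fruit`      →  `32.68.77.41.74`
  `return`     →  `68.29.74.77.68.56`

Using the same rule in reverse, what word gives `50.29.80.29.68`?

l(#12)→50 and a(#1)→17: differences scale by 3, so n = 3·pos + 14. Each letter becomes 3×(its alphabet position, a=1..z=26) + 14.
Undoing it on 50.29.80.29.68: 50→(50−14)÷3=12=l, 29→(29−14)÷3=5=e, 80→(80−14)÷3=22=v, 29→(29−14)÷3=5=e, 68→(68−14)÷3=18=r.

lever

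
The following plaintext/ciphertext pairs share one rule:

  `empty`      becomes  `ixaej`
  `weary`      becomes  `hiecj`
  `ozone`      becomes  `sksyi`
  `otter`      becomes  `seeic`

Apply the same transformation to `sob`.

The shift depends on letter class: consonant m→x is +11, but vowel e→i is +4. The rule splits by letter class: vowels +4, consonants +11.
For sob: s(cons)+11=d, o(vowel)+4=s, b(cons)+11=m.

dsm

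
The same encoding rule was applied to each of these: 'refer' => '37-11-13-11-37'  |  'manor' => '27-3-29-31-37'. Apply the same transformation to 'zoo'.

r(#18)→37 and e(#5)→11: differences scale by 2, so n = 2·pos + 1. Each letter becomes 2×(its alphabet position, a=1..z=26) + 1.
For zoo: z=26→53, o=15→31, o=15→31.

53-31-31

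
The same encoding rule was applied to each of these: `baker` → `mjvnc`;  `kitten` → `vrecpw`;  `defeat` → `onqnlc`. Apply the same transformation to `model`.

Shifts by position in baker: pos 0: b→m (+11), pos 1: a→j (+9), pos 2: k→v (+11), pos 3: e→n (+9) — repeating every 2. The shifts repeat in a cycle of length 2: positions 0,1,… shift by +11, +9, then the pattern repeats.
For model: m+11=x, o+9=x, d+11=o, e+9=n, l+11=w.

xxonw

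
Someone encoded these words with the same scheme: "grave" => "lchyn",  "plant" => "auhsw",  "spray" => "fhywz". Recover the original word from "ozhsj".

clash

The output letters match the input read backwards, each shifted +7: grave reversed is evarg. Read the word backwards and shift each letter +7.
Undoing it on ozhsj: shift back: o−7=h, z−7=s, h−7=a, s−7=l, j−7=c → hsalc; then reverse → clash.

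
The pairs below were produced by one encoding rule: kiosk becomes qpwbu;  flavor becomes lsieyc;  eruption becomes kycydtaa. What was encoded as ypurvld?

In kiosk: k→q is +6, i→p is +7, o→w is +8, s→b is +9 — the shift increases by 1 each position. Letter i (0-indexed) is shifted by i+6, so successive shifts are 6, 7, 8, ….
Reversing it on ypurvld: y−6=s, p−7=i, u−8=m, r−9=i, v−10=l, l−11=a, d−12=r.

similar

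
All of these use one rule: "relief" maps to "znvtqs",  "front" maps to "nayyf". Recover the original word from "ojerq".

In relief: r→z is +8, e→n is +9, l→v is +10, i→t is +11 — the shift increases by 1 each position. The shift increases by 1 at each position, starting from +8: 8, 9, 10, ….
Reversing it on ojerq: o−8=g, j−9=a, e−10=u, r−11=g, q−12=e.

gauge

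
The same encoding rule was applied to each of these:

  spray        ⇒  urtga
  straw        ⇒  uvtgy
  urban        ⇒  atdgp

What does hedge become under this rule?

The shift depends on letter class: consonant s→u is +2, but vowel a→g is +6. Vowels shift forward by 6 and consonants shift forward by 2.
For hedge: h(cons)+2=j, e(vowel)+6=k, d(cons)+2=f, g(cons)+2=i, e(vowel)+6=k.

jkfik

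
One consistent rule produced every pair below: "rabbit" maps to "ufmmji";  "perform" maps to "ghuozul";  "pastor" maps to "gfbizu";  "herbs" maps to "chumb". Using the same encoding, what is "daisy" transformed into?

afjbr

r(17)→u(20) and a(0)→f(5) fit y≡7x+5 (mod 26); the inverse of 7 mod 26 is 15. Treating letters as 0–25, the rule is x ↦ 7x + 5 (mod 26).
Applying it to daisy: d(3)→7·3+5≡0=a; a(0)→7·0+5≡5=f; i(8)→7·8+5≡9=j; s(18)→7·18+5≡1=b; y(24)→7·24+5≡17=r (all mod 26).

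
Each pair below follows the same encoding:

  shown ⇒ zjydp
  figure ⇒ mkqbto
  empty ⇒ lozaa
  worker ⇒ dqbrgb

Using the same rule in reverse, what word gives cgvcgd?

Shifts by position in shown: pos 0: s→z (+7), pos 1: h→j (+2), pos 2: o→y (+10), pos 3: w→d (+7), pos 4: n→p (+2) — repeating every 3. It's a Vigenère-style cipher with numeric key [7,2,10]: position i shifts by key[i mod 3].
Reversing it on cgvcgd: c−7=v, g−2=e, v−10=l, c−7=v, g−2=e, d−10=t.

velvet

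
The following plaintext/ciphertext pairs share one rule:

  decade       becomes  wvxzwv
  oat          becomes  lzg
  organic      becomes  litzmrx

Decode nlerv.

movie

Each pair mirrors across the alphabet (d↔w, e↔v, c↔x): positions sum to 25. Letters are reflected about the middle of the alphabet (position → 25−position): Atbash.
Undoing it on nlerv: n↔m, l↔o, e↔v, r↔i, v↔e.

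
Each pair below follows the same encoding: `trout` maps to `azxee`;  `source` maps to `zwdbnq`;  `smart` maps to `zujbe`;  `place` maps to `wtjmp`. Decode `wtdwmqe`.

In trout: t→a is +7, r→z is +8, o→x is +9, u→e is +10 — the shift increases by 1 each position. Letter i (0-indexed) is shifted by i+7, so successive shifts are 7, 8, 9, ….
Undoing it on wtdwmqe: w−7=p, t−8=l, d−9=u, w−10=m, m−11=b, q−12=e, e−13=r.

plumber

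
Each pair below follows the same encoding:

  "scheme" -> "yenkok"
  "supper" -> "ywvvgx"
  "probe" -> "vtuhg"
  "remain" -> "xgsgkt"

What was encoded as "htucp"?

Shifts by position in scheme: pos 0: s→y (+6), pos 1: c→e (+2), pos 2: h→n (+6), pos 3: e→k (+6), pos 4: m→o (+2), pos 5: e→k (+6) — repeating every 3. A repeating key of period 3 is used — shifts +6, +2, +6 over and over.
Undoing it on htucp: h−6=b, t−2=r, u−6=o, c−6=w, p−2=n.

brown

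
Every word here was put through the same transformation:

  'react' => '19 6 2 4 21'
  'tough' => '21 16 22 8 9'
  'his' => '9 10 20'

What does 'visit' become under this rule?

23 10 20 10 21

r is letter #18 and maps to 19: an offset of 1. The number is (letter's place in the alphabet, a=1) + 1.
On visit: v=22→23, i=9→10, s=19→20, i=9→10, t=20→21.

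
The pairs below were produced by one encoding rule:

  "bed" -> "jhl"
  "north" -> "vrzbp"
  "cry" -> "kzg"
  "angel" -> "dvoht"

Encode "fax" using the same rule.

ndf

The shift depends on letter class: consonant b→j is +8, but vowel e→h is +3. The rule splits by letter class: vowels +3, consonants +8.
Applying it to fax: f(cons)+8=n, a(vowel)+3=d, x(cons)+8=f.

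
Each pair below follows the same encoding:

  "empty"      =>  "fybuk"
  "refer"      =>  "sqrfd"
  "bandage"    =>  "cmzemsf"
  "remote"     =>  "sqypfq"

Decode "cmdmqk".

Shifts by position in empty: pos 0: e→f (+1), pos 1: m→y (+12), pos 2: p→b (+12), pos 3: t→u (+1), pos 4: y→k (+12) — repeating every 3. A repeating key of period 3 is used — shifts +1, +12, +12 over and over.
Undoing it on cmdmqk: c−1=b, m−12=a, d−12=r, m−1=l, q−12=e, k−12=y.

barley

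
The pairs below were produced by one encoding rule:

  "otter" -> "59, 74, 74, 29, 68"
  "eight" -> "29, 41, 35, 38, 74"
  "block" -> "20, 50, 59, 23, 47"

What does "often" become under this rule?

The formula is n = 3×(alphabet index, a=1) + 14.
On often: o=15→59, f=6→32, t=20→74, e=5→29, n=14→56.

59, 32, 74, 29, 56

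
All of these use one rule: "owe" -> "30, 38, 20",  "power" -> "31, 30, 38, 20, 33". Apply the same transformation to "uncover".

36, 29, 18, 30, 37, 20, 33

The number is (letter's place in the alphabet, a=1) + 15.
For uncover: u=21→36, n=14→29, c=3→18, o=15→30, v=22→37, e=5→20, r=18→33.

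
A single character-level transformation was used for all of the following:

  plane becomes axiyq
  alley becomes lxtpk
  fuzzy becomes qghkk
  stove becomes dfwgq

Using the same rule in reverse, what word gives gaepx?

The shifts repeat in a cycle of length 3: positions 0,1,… shift by +11, +12, +8, then the pattern repeats.
Decoding gaepx: g−11=v, a−12=o, e−8=w, p−11=e, x−12=l.

vowel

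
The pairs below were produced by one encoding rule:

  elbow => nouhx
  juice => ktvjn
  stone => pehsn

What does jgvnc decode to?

chief

This is an affine cipher: with a=0,…,z=25, each position x becomes (15x+5) mod 26.
Decoding jgvnc: j(9)→7·(9−5)≡2=c; g(6)→7·(6−5)≡7=h; v(21)→7·(21−5)≡8=i; n(13)→7·(13−5)≡4=e; c(2)→7·(2−5)≡5=f (all mod 26).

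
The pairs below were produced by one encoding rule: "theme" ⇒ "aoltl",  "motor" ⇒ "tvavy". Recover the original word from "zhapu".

This is a Caesar cipher with shift 7.
Undoing it on zhapu: z−7=s, h−7=a, a−7=t, p−7=i, u−7=n.

satin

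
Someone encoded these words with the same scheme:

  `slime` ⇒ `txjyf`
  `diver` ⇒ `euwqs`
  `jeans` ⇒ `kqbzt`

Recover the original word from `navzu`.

mount

Shifts by position in slime: pos 0: s→t (+1), pos 1: l→x (+12), pos 2: i→j (+1), pos 3: m→y (+12) — repeating every 2. The shifts repeat in a cycle of length 2: positions 0,1,… shift by +1, +12, then the pattern repeats.
Reversing it on navzu: n−1=m, a−12=o, v−1=u, z−12=n, u−1=t.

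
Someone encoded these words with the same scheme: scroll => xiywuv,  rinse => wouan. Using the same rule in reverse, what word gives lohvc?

giant

Letter i (0-indexed) is shifted by i+5, so successive shifts are 5, 6, 7, ….
Reversing it on lohvc: l−5=g, o−6=i, h−7=a, v−8=n, c−9=t.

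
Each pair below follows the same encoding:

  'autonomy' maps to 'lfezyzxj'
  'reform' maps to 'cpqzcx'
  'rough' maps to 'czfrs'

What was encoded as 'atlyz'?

piano

Compare letters: a→l is +11, u→f is +11, t→e is +11 — a constant shift. It's a constant shift of +11 (ROT11).
Decoding atlyz: a−11=p, t−11=i, l−11=a, y−11=n, z−11=o.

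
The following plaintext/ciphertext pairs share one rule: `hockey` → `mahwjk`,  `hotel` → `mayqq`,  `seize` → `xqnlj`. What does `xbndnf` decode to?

Shifts by position in hockey: pos 0: h→m (+5), pos 1: o→a (+12), pos 2: c→h (+5), pos 3: k→w (+12) — repeating every 2. A repeating key of period 2 is used — shifts +5, +12 over and over.
Undoing it on xbndnf: x−5=s, b−12=p, n−5=i, d−12=r, n−5=i, f−12=t.

spirit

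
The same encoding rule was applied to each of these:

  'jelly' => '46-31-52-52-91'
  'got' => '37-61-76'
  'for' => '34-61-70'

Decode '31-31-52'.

j(#10)→46 and e(#5)→31: differences scale by 3, so n = 3·pos + 16. The formula is n = 3×(alphabet index, a=1) + 16.
Undoing it on 31-31-52: 31→(31−16)÷3=5=e, 31→(31−16)÷3=5=e, 52→(52−16)÷3=12=l.

eel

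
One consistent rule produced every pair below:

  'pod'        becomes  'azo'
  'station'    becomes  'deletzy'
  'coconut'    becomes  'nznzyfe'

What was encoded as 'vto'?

kid

Every letter moves 11 places later in the alphabet, wrapping around z→a.
Reversing it on vto: v−11=k, t−11=i, o−11=d.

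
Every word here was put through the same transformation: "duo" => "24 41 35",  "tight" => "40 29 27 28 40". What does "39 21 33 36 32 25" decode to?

d is letter #4 and maps to 24: an offset of 20. The number is (letter's place in the alphabet, a=1) + 20.
Reversing it on 39 21 33 36 32 25: 39→(39−20)÷1=19=s, 21→(21−20)÷1=1=a, 33→(33−20)÷1=13=m, 36→(36−20)÷1=16=p, 32→(32−20)÷1=12=l, 25→(25−20)÷1=5=e.

sample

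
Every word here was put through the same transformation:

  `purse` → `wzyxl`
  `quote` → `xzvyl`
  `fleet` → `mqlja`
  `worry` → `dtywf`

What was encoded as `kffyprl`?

daytime

Shifts by position in purse: pos 0: p→w (+7), pos 1: u→z (+5), pos 2: r→y (+7), pos 3: s→x (+5) — repeating every 2. A repeating key of period 2 is used — shifts +7, +5 over and over.
Undoing it on kffyprl: k−7=d, f−5=a, f−7=y, y−5=t, p−7=i, r−5=m, l−7=e.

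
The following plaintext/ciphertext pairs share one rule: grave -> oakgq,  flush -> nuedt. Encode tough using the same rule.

bxert

In grave: g→o is +8, r→a is +9, a→k is +10, v→g is +11 — the shift increases by 1 each position. Each letter shifts forward by (position + 8), i.e. 8, 9, 10, … — the shift grows by one for each successive letter.
For tough: t+8=b, o+9=x, u+10=e, g+11=r, h+12=t.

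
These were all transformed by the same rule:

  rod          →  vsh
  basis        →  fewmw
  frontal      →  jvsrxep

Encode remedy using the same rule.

It's a constant shift of +4 (ROT4).
For remedy: r+4=v, e+4=i, m+4=q, e+4=i, d+4=h, y+4=c.

viqihc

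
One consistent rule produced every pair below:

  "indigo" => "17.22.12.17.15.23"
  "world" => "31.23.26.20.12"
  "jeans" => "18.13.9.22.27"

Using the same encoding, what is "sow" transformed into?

27.23.31

The number is (letter's place in the alphabet, a=1) + 8.
For sow: s=19→27, o=15→23, w=23→31.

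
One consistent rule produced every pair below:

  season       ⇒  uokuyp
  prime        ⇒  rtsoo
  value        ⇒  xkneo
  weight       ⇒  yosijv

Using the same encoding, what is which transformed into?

yjsej

The shift depends on letter class: consonant s→u is +2, but vowel e→o is +10. The rule splits by letter class: vowels +10, consonants +2.
Applying it to which: w(cons)+2=y, h(cons)+2=j, i(vowel)+10=s, c(cons)+2=e, h(cons)+2=j.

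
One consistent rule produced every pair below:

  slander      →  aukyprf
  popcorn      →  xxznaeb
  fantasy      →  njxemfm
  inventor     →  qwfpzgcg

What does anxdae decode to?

sensor

Each letter shifts forward by (position + 8), i.e. 8, 9, 10, … — the shift grows by one for each successive letter.
Reversing it on anxdae: a−8=s, n−9=e, x−10=n, d−11=s, a−12=o, e−13=r.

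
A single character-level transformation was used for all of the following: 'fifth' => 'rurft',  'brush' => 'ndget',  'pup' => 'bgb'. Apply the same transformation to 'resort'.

Compare letters: f→r is +12, i→u is +12, f→r is +12 — a constant shift. This is a Caesar cipher with shift 12.
Applying it to resort: r+12=d, e+12=q, s+12=e, o+12=a, r+12=d, t+12=f.

dqeadf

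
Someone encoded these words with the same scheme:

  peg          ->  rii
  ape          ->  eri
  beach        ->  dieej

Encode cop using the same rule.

The rule splits by letter class: vowels +4, consonants +2.
On cop: c(cons)+2=e, o(vowel)+4=s, p(cons)+2=r.

esr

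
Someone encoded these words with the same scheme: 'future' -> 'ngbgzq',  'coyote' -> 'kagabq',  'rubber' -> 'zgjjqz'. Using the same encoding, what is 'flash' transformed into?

ntmap

The shift depends on letter class: consonant f→n is +8, but vowel u→g is +12. Two shifts are in play — +12 for a/e/i/o/u, +8 for every other letter.
On flash: f(cons)+8=n, l(cons)+8=t, a(vowel)+12=m, s(cons)+8=a, h(cons)+8=p.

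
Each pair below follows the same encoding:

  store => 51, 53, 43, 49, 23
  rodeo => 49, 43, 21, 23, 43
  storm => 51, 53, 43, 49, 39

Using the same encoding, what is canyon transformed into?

s(#19)→51 and t(#20)→53: differences scale by 2, so n = 2·pos + 13. Each letter becomes 2×(its alphabet position, a=1..z=26) + 13.
Applying it to canyon: c=3→19, a=1→15, n=14→41, y=25→63, o=15→43, n=14→41.

19, 15, 41, 63, 43, 41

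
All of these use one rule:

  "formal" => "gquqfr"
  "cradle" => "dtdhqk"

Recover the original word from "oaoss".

In formal: f→g is +1, o→q is +2, r→u is +3, m→q is +4 — the shift increases by 1 each position. The shift increases by 1 at each position, starting from +1: 1, 2, 3, ….
Reversing it on oaoss: o−1=n, a−2=y, o−3=l, s−4=o, s−5=n.

nylon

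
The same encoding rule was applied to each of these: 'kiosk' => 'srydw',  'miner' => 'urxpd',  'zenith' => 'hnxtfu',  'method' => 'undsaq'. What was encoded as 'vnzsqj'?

Each letter shifts forward by (position + 8), i.e. 8, 9, 10, … — the shift grows by one for each successive letter.
Undoing it on vnzsqj: v−8=n, n−9=e, z−10=p, s−11=h, q−12=e, j−13=w.

nephew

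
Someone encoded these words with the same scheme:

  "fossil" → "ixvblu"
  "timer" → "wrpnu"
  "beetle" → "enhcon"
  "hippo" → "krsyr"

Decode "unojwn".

It's a Vigenère-style cipher with numeric key [3,9]: position i shifts by key[i mod 2].
Reversing it on unojwn: u−3=r, n−9=e, o−3=l, j−9=a, w−3=t, n−9=e.

relate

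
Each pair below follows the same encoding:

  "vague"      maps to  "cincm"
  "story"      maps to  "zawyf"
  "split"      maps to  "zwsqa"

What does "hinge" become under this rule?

The shift depends on letter class: consonant v→c is +7, but vowel a→i is +8. The rule splits by letter class: vowels +8, consonants +7.
For hinge: h(cons)+7=o, i(vowel)+8=q, n(cons)+7=u, g(cons)+7=n, e(vowel)+8=m.

oqunm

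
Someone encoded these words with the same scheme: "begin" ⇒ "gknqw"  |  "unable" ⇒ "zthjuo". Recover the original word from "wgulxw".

In begin: b→g is +5, e→k is +6, g→n is +7, i→q is +8 — the shift increases by 1 each position. Each letter shifts forward by (position + 5), i.e. 5, 6, 7, … — the shift grows by one for each successive letter.
Decoding wgulxw: w−5=r, g−6=a, u−7=n, l−8=d, x−9=o, w−10=m.

random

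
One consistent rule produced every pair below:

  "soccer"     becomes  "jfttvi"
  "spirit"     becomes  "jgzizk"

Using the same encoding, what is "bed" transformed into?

Compare letters: s→j is +17, o→f is +17, c→t is +17 — a constant shift. Each letter is shifted forward by 17 in the alphabet (a Caesar shift of +17).
Applying it to bed: b+17=s, e+17=v, d+17=u.

svu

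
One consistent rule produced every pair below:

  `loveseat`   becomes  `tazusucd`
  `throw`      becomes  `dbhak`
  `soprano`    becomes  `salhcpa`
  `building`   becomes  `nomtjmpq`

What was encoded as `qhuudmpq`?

l(11)→t(19) and o(14)→a(0) fit y≡11x+2 (mod 26); the inverse of 11 mod 26 is 19. Treating letters as 0–25, the rule is x ↦ 11x + 2 (mod 26).
Decoding qhuudmpq: q(16)→19·(16−2)≡6=g; h(7)→19·(7−2)≡17=r; u(20)→19·(20−2)≡4=e; u(20)→19·(20−2)≡4=e; d(3)→19·(3−2)≡19=t; m(12)→19·(12−2)≡8=i; p(15)→19·(15−2)≡13=n; q(16)→19·(16−2)≡6=g (all mod 26).

greeting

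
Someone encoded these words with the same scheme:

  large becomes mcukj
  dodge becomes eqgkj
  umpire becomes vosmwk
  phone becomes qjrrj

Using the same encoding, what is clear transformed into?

Letter i (0-indexed) is shifted by i+1, so successive shifts are 1, 2, 3, ….
Applying it to clear: c+1=d, l+2=n, e+3=h, a+4=e, r+5=w.

dnhew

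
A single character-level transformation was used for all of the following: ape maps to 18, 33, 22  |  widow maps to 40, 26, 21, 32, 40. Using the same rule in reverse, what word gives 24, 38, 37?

gut

a is letter #1 and maps to 18: an offset of 17. The number is (letter's place in the alphabet, a=1) + 17.
Undoing it on 24, 38, 37: 24→(24−17)÷1=7=g, 38→(38−17)÷1=21=u, 37→(37−17)÷1=20=t.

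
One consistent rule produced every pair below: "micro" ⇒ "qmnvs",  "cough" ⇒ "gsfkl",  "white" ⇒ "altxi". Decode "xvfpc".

truly

Shifts by position in micro: pos 0: m→q (+4), pos 1: i→m (+4), pos 2: c→n (+11), pos 3: r→v (+4), pos 4: o→s (+4) — repeating every 3. It's a Vigenère-style cipher with numeric key [4,4,11]: position i shifts by key[i mod 3].
Reversing it on xvfpc: x−4=t, v−4=r, f−11=u, p−4=l, c−4=y.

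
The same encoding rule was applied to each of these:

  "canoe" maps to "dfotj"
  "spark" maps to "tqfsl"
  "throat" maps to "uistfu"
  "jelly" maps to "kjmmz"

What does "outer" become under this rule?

tzujs

The shift depends on letter class: consonant c→d is +1, but vowel a→f is +5. The rule splits by letter class: vowels +5, consonants +1.
For outer: o(vowel)+5=t, u(vowel)+5=z, t(cons)+1=u, e(vowel)+5=j, r(cons)+1=s.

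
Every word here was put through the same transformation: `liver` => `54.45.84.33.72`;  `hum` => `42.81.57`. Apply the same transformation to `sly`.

75.54.93

l(#12)→54 and i(#9)→45: differences scale by 3, so n = 3·pos + 18. The formula is n = 3×(alphabet index, a=1) + 18.
For sly: s=19→75, l=12→54, y=25→93.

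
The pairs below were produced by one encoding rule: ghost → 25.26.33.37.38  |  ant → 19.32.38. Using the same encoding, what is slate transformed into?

g is letter #7 and maps to 25: an offset of 18. The number is (letter's place in the alphabet, a=1) + 18.
Applying it to slate: s=19→37, l=12→30, a=1→19, t=20→38, e=5→23.

37.30.19.38.23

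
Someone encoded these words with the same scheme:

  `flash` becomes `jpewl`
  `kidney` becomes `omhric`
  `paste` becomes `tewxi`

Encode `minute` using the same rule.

Each letter is shifted forward by 4 in the alphabet (a Caesar shift of +4).
On minute: m+4=q, i+4=m, n+4=r, u+4=y, t+4=x, e+4=i.

qmryxi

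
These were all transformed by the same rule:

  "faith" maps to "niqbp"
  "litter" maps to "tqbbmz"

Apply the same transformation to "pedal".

Compare letters: f→n is +8, a→i is +8, i→q is +8 — a constant shift. Each letter is shifted forward by 8 in the alphabet (a Caesar shift of +8).
Applying it to pedal: p+8=x, e+8=m, d+8=l, a+8=i, l+8=t.

xmlit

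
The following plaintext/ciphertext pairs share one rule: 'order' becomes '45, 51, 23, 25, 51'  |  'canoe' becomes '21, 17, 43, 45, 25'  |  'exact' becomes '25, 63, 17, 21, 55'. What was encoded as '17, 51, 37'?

Each letter becomes 2×(its alphabet position, a=1..z=26) + 15.
Decoding 17, 51, 37: 17→(17−15)÷2=1=a, 51→(51−15)÷2=18=r, 37→(37−15)÷2=11=k.

ark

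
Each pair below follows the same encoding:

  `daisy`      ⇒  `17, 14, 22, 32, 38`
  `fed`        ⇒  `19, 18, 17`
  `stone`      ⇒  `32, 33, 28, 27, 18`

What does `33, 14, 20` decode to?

tag

The number is (letter's place in the alphabet, a=1) + 13.
Reversing it on 33, 14, 20: 33→(33−13)÷1=20=t, 14→(14−13)÷1=1=a, 20→(20−13)÷1=7=g.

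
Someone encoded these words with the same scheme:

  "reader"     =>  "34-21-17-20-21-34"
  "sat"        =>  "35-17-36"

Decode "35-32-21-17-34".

r is letter #18 and maps to 34: an offset of 16. The number is (letter's place in the alphabet, a=1) + 16.
Undoing it on 35-32-21-17-34: 35→(35−16)÷1=19=s, 32→(32−16)÷1=16=p, 21→(21−16)÷1=5=e, 17→(17−16)÷1=1=a, 34→(34−16)÷1=18=r.

spear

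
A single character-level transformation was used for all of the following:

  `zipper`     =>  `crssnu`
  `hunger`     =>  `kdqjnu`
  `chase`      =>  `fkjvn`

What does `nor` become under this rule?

qxu

The shift depends on letter class: consonant z→c is +3, but vowel i→r is +9. Two shifts are in play — +9 for a/e/i/o/u, +3 for every other letter.
On nor: n(cons)+3=q, o(vowel)+9=x, r(cons)+3=u.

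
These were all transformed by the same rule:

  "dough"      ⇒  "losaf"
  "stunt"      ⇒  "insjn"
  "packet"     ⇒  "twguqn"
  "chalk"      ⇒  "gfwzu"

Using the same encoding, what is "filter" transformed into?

vkznqd

d(3)→l(11) and o(14)→o(14) fit y≡5x+22 (mod 26); the inverse of 5 mod 26 is 21. Each letter's alphabet position (a=0..z=25) is mapped through 5·x+22 mod 26 — an affine cipher.
For filter: f(5)→5·5+22≡21=v; i(8)→5·8+22≡10=k; l(11)→5·11+22≡25=z; t(19)→5·19+22≡13=n; e(4)→5·4+22≡16=q; r(17)→5·17+22≡3=d (all mod 26).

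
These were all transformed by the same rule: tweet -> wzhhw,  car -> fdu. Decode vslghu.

spider

This is a Caesar cipher with shift 3.
Reversing it on vslghu: v−3=s, s−3=p, l−3=i, g−3=d, h−3=e, u−3=r.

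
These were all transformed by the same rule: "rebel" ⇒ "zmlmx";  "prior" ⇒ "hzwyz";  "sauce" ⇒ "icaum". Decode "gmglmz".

r(17)→z(25) and e(4)→m(12) fit y≡9x+2 (mod 26); the inverse of 9 mod 26 is 3. This is an affine cipher: with a=0,…,z=25, each position x becomes (9x+2) mod 26.
Undoing it on gmglmz: g(6)→3·(6−2)≡12=m; m(12)→3·(12−2)≡4=e; g(6)→3·(6−2)≡12=m; l(11)→3·(11−2)≡1=b; m(12)→3·(12−2)≡4=e; z(25)→3·(25−2)≡17=r (all mod 26).

member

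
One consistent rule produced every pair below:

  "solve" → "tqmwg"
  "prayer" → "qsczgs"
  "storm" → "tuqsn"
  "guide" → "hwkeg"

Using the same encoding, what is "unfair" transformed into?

Vowels shift forward by 2 and consonants shift forward by 1.
For unfair: u(vowel)+2=w, n(cons)+1=o, f(cons)+1=g, a(vowel)+2=c, i(vowel)+2=k, r(cons)+1=s.

wogcks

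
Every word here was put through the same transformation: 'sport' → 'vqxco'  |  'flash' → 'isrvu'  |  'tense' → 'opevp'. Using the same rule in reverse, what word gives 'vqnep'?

s(18)→v(21) and p(15)→q(16) fit y≡19x+17 (mod 26); the inverse of 19 mod 26 is 11. Each letter's alphabet position (a=0..z=25) is mapped through 19·x+17 mod 26 — an affine cipher.
Decoding vqnep: v(21)→11·(21−17)≡18=s; q(16)→11·(16−17)≡15=p; n(13)→11·(13−17)≡8=i; e(4)→11·(4−17)≡13=n; p(15)→11·(15−17)≡4=e (all mod 26).

spine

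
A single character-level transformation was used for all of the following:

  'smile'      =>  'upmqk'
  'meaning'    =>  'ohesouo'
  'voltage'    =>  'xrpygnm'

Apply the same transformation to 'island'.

kvpftk

Each letter shifts forward by (position + 2), i.e. 2, 3, 4, … — the shift grows by one for each successive letter.
For island: i+2=k, s+3=v, l+4=p, a+5=f, n+6=t, d+7=k.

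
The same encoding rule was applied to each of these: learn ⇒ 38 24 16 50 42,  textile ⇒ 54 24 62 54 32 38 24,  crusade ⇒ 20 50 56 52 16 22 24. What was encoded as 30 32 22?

hid

l(#12)→38 and e(#5)→24: differences scale by 2, so n = 2·pos + 14. With a=1..z=26, the number is 2·pos + 14.
Undoing it on 30 32 22: 30→(30−14)÷2=8=h, 32→(32−14)÷2=9=i, 22→(22−14)÷2=4=d.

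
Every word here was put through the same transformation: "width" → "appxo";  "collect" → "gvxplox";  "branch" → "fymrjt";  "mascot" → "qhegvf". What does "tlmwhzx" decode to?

The shifts repeat in a cycle of length 3: positions 0,1,… shift by +4, +7, +12, then the pattern repeats.
Decoding tlmwhzx: t−4=p, l−7=e, m−12=a, w−4=s, h−7=a, z−12=n, x−4=t.

peasant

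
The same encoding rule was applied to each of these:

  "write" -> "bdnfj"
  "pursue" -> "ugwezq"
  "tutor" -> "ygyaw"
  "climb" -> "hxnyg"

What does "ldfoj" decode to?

grace

It's a Vigenère-style cipher with numeric key [5,12]: position i shifts by key[i mod 2].
Reversing it on ldfoj: l−5=g, d−12=r, f−5=a, o−12=c, j−5=e.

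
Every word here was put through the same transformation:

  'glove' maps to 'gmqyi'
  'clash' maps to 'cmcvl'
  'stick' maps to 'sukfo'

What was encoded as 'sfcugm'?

search

The shift increases by 1 at each position, starting from +0: 0, 1, 2, ….
Decoding sfcugm: s−0=s, f−1=e, c−2=a, u−3=r, g−4=c, m−5=h.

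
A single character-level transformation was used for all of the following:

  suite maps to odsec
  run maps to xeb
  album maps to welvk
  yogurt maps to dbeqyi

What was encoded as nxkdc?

stand

The output letters match the input read backwards, each shifted +10: suite reversed is etius. Two steps: reverse the string, then apply a Caesar shift of +10.
Undoing it on nxkdc: shift back: n−10=d, x−10=n, k−10=a, d−10=t, c−10=s → dnats; then reverse → stand.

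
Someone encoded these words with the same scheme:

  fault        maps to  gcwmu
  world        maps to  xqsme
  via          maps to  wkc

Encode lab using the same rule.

mcc

The shift depends on letter class: consonant f→g is +1, but vowel a→c is +2. Vowels shift forward by 2 and consonants shift forward by 1.
Applying it to lab: l(cons)+1=m, a(vowel)+2=c, b(cons)+1=c.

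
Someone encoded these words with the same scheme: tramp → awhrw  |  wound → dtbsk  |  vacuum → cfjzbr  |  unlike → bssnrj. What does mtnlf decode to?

foggy

It's a Vigenère-style cipher with numeric key [7,5]: position i shifts by key[i mod 2].
Undoing it on mtnlf: m−7=f, t−5=o, n−7=g, l−5=g, f−7=y.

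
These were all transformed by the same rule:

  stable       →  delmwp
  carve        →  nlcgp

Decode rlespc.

gather

Compare letters: s→d is +11, t→e is +11, a→l is +11 — a constant shift. Each letter is shifted forward by 11 in the alphabet (a Caesar shift of +11).
Reversing it on rlespc: r−11=g, l−11=a, e−11=t, s−11=h, p−11=e, c−11=r.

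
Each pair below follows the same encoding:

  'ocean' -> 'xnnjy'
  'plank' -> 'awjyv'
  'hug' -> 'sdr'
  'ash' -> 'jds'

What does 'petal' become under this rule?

Two shifts are in play — +9 for a/e/i/o/u, +11 for every other letter.
For petal: p(cons)+11=a, e(vowel)+9=n, t(cons)+11=e, a(vowel)+9=j, l(cons)+11=w.

anejw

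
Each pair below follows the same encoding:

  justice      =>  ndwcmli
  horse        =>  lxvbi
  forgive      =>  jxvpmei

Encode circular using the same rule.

It's a Vigenère-style cipher with numeric key [4,9]: position i shifts by key[i mod 2].
Applying it to circular: c+4=g, i+9=r, r+4=v, c+9=l, u+4=y, l+9=u, a+4=e, r+9=a.

grvlyuea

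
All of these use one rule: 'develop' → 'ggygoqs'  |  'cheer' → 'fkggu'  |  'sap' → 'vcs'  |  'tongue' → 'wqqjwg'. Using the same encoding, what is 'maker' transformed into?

The shift depends on letter class: consonant d→g is +3, but vowel e→g is +2. The rule splits by letter class: vowels +2, consonants +3.
Applying it to maker: m(cons)+3=p, a(vowel)+2=c, k(cons)+3=n, e(vowel)+2=g, r(cons)+3=u.

pcngu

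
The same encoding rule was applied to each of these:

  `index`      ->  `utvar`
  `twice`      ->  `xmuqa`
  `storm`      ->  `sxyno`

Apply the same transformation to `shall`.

spgjj

i(8)→u(20) and n(13)→t(19) fit y≡5x+6 (mod 26); the inverse of 5 mod 26 is 21. Each letter's alphabet position (a=0..z=25) is mapped through 5·x+6 mod 26 — an affine cipher.
For shall: s(18)→5·18+6≡18=s; h(7)→5·7+6≡15=p; a(0)→5·0+6≡6=g; l(11)→5·11+6≡9=j; l(11)→5·11+6≡9=j (all mod 26).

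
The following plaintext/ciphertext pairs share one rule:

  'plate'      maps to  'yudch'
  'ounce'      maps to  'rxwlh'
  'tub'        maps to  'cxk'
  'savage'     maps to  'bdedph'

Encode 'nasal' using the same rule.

The shift depends on letter class: consonant p→y is +9, but vowel a→d is +3. Two shifts are in play — +3 for a/e/i/o/u, +9 for every other letter.
On nasal: n(cons)+9=w, a(vowel)+3=d, s(cons)+9=b, a(vowel)+3=d, l(cons)+9=u.

wdbdu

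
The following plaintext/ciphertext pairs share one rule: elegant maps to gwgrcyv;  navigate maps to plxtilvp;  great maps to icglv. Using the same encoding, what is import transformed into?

Shifts by position in elegant: pos 0: e→g (+2), pos 1: l→w (+11), pos 2: e→g (+2), pos 3: g→r (+11) — repeating every 2. A repeating key of period 2 is used — shifts +2, +11 over and over.
Applying it to import: i+2=k, m+11=x, p+2=r, o+11=z, r+2=t, t+11=e.

kxrzte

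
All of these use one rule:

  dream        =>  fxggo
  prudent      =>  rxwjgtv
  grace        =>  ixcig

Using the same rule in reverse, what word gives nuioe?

logic

Shifts by position in dream: pos 0: d→f (+2), pos 1: r→x (+6), pos 2: e→g (+2), pos 3: a→g (+6) — repeating every 2. A repeating key of period 2 is used — shifts +2, +6 over and over.
Reversing it on nuioe: n−2=l, u−6=o, i−2=g, o−6=i, e−2=c.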